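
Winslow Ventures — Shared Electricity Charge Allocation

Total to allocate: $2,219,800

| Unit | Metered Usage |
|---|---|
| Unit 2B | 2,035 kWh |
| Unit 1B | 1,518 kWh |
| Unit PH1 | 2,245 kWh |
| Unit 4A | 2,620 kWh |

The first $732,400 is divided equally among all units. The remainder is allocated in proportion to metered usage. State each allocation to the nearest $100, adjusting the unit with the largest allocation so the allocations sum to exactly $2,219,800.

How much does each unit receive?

$732,400 shared equally gives $183,100 per unit.
Remainder $1,487,400 by metered usage (total 8,418): Unit 2B 359,569.85 → $359,600; Unit 1B 268,219.67 → $268,200; Unit PH1 396,675.34 → $396,700; Unit 4A 462,935.14 → $462,900.
Totals: Unit 2B $183,100 + $359,600 = $542,700; Unit 1B $183,100 + $268,200 = $451,300; Unit PH1 $183,100 + $396,700 = $579,800; Unit 4A $183,100 + $462,900 = $646,000.

Unit 2B: $542,700 · Unit 1B: $451,300 · Unit PH1: $579,800 · Unit 4A: $646,000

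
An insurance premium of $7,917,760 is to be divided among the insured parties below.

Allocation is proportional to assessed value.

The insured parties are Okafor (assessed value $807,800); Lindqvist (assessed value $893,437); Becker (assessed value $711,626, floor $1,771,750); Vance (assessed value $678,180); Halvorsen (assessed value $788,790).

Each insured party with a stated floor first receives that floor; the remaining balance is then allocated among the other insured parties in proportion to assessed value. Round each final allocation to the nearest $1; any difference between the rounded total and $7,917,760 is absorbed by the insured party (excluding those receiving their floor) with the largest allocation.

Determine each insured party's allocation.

Fund the minimums — Becker $1,771,750. Remaining pool $6,146,010.
Remaining pool split over remaining assessed value 3,168,207: Okafor 1,567,052.56 → $1,567,053; Lindqvist 1,733,179.91 → $1,733,180; Vance 1,315,602.504 → $1,315,603; Halvorsen 1,530,175.03 → $1,530,175.
Rounding difference −$1 applied to Lindqvist → $1,733,179.

Okafor: $1,567,053 · Lindqvist: $1,733,179 · Becker: $1,771,750 · Vance: $1,315,603 · Halvorsen: $1,530,175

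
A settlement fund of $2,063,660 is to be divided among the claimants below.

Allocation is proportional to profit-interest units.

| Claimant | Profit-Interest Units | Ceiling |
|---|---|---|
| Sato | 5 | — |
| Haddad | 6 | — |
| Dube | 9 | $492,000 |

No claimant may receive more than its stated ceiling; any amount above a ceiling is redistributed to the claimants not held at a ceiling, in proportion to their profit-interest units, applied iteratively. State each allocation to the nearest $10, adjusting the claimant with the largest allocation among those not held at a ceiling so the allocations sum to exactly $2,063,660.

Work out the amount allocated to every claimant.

Sato: $714,390 | Haddad: $857,270 | Dube: $492,000

Sum of profit-interest units: 20.
Unconstrained shares: Sato 515,915.00; Haddad 619,098.00; Dube 928,647.00.
Cap binds for Dube ($492,000); remaining pool $1,571,660 reallocated over remaining profit-interest units 11.
Remaining shares: Sato 714,390.91 → $714,390; Haddad 857,269.09 → $857,270.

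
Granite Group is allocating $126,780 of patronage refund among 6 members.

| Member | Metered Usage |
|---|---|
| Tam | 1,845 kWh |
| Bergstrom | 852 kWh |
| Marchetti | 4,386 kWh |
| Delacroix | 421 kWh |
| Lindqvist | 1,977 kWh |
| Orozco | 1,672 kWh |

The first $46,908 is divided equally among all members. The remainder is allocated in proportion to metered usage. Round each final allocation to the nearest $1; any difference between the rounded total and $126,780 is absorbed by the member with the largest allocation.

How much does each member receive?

Tam: $21,031 · Bergstrom: $13,920 · Marchetti: $39,228 · Delacroix: $10,833 · Lindqvist: $21,976 · Orozco: $19,792

Equal tier: $46,908 ÷ 6 = $7,818 apiece.
Remainder $79,872 by metered usage (total 11,153): Tam 13,212.93 → $13,213; Bergstrom 6,101.58 → $6,102; Marchetti 31,410.26 → $31,410; Delacroix 3,014.98 → $3,015; Lindqvist 14,158.25 → $14,158; Orozco 11,974.00 → $11,974.
Totals: Tam $7,818 + $13,213 = $21,031; Bergstrom $7,818 + $6,102 = $13,920; Marchetti $7,818 + $31,410 = $39,228; Delacroix $7,818 + $3,015 = $10,833; Lindqvist $7,818 + $14,158 = $21,976; Orozco $7,818 + $11,974 = $19,792.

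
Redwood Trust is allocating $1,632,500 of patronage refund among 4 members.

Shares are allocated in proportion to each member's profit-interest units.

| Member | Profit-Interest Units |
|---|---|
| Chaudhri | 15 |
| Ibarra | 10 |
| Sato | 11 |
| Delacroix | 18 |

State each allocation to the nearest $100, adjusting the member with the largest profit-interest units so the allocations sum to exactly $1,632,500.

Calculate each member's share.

Combined profit-interest units = 15 + 10 + 11 + 18 = 54.
Raw shares: Chaudhri 453,472.22; Ibarra 302,314.81; Sato 332,546.30; Delacroix 544,166.67.
After rounding ($100): Chaudhri $453,500; Ibarra $302,300; Sato $332,500; Delacroix $544,200. Sum = $1,632,500.
No rounding difference to absorb.

Chaudhri: $453,500 · Ibarra: $302,300 · Sato: $332,500 · Delacroix: $544,200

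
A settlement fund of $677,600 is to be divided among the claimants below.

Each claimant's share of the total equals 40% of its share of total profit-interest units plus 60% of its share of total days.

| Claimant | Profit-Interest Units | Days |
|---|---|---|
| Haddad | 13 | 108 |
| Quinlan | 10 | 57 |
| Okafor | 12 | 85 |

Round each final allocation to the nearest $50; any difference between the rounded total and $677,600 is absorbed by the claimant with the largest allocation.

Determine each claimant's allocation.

Totals — profit-interest units 35, days 250.
Composite weights (40% profit-interest units + 60% days): Haddad 0.4078; Quinlan 0.2511; Okafor 0.3411.
Unrounded shares: Haddad 276,305.92; Quinlan 170,135.68; Okafor 231,158.40.
After rounding ($50): Haddad $276,300; Quinlan $170,150; Okafor $231,150. Sum = $677,600.
Rounded total matches; no reconciliation needed.

Haddad: $276,300; Quinlan: $170,150; Okafor: $231,150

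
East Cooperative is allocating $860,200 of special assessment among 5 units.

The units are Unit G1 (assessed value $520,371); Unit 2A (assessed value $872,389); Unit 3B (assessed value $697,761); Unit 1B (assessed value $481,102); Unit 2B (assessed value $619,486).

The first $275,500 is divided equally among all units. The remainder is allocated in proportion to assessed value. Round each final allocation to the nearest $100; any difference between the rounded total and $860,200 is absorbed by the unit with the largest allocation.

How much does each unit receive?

Equal tier: $275,500 ÷ 5 = $55,100 apiece.
Remainder $584,700 by assessed value (total 3,191,109): Unit G1 95,346.45 → $95,300; Unit 2A 159,845.95 → $159,800; Unit 3B 127,849.24 → $127,800; Unit 1B 88,151.28 → $88,200; Unit 2B 113,507.08 → $113,500.
Rounding difference +$100 on remainder applied to Unit 2A.
Totals: Unit G1 $55,100 + $95,300 = $150,400; Unit 2A $55,100 + $159,900 = $215,000; Unit 3B $55,100 + $127,800 = $182,900; Unit 1B $55,100 + $88,200 = $143,300; Unit 2B $55,100 + $113,500 = $168,600.

Unit G1: $150,400 · Unit 2A: $215,000 · Unit 3B: $182,900 · Unit 1B: $143,300 · Unit 2B: $168,600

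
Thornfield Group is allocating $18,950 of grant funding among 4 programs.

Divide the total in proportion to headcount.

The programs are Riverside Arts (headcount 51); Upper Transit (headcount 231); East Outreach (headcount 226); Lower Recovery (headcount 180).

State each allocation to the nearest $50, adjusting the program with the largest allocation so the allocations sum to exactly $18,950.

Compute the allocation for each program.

Riverside Arts: $1,400 | Upper Transit: $6,400 | East Outreach: $6,200 | Lower Recovery: $4,950

Combined headcount = 688.
Unrounded shares: Riverside Arts 51/688 × $18,950 = 1,404.72; Upper Transit 231/688 × $18,950 = 6,362.57; East Outreach 226/688 × $18,950 = 6,224.85; Lower Recovery 180/688 × $18,950 = 4,957.85.
At nearest $50: Riverside Arts $1,400; Upper Transit $6,350; East Outreach $6,200; Lower Recovery $4,950. Sum = $18,900.
Difference $18,950 − $18,900 = +$50 applied to largest allocation (Upper Transit): Upper Transit becomes $6,400.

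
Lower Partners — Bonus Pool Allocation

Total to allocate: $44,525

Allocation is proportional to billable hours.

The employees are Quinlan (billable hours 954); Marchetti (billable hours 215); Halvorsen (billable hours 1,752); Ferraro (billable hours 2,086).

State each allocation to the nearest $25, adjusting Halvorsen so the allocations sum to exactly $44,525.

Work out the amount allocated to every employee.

Quinlan: $8,475 | Marchetti: $1,900 | Halvorsen: $15,600 | Ferraro: $18,550

Total billable hours = 5,007.
Unrounded shares: Quinlan 954/5,007 × $44,525 = 8,483.49; Marchetti 215/5,007 × $44,525 = 1,911.90; Halvorsen 1,752/5,007 × $44,525 = 15,579.75; Ferraro 2,086/5,007 × $44,525 = 18,549.86.
At nearest $25: Quinlan $8,475; Marchetti $1,900; Halvorsen $15,575; Ferraro $18,550. Sum = $44,500.
Difference $44,525 − $44,500 = +$25 applied to Halvorsen: Halvorsen becomes $15,600.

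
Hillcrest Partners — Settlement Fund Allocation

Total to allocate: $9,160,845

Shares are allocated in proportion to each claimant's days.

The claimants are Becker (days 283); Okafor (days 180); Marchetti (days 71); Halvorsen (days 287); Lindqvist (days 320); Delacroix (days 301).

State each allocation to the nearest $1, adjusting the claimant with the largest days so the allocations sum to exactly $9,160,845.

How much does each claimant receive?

Days total: 1,442.
Unrounded shares: Becker 283/1,442 × $9,160,845 = 1,797,863.48; Okafor 180/1,442 × $9,160,845 = 1,143,517.41; Marchetti 71/1,442 × $9,160,845 = 451,054.09; Halvorsen 287/1,442 × $9,160,845 = 1,823,274.98; Lindqvist 320/1,442 × $9,160,845 = 2,032,919.83; Delacroix 301/1,442 × $9,160,845 = 1,912,215.22.
After rounding ($1): Becker $1,797,863; Okafor $1,143,517; Marchetti $451,054; Halvorsen $1,823,275; Lindqvist $2,032,920; Delacroix $1,912,215. Sum = $9,160,844.
Difference $9,160,845 − $9,160,844 = +$1 applied to largest days (Lindqvist): Lindqvist becomes $2,032,921.

Becker: $1,797,863 | Okafor: $1,143,517 | Marchetti: $451,054 | Halvorsen: $1,823,275 | Lindqvist: $2,032,921 | Delacroix: $1,912,215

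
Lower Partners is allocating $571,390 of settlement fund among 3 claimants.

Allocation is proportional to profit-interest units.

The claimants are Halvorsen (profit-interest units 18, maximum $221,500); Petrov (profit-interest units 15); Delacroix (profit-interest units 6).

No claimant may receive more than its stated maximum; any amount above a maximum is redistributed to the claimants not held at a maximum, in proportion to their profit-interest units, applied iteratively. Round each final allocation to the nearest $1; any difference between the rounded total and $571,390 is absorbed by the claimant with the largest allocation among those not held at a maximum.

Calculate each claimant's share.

Halvorsen: $221,500; Petrov: $249,921; Delacroix: $99,969

Profit-interest units total: 39.
Unconstrained shares: Halvorsen 263,718.46; Petrov 219,765.38; Delacroix 87,906.15.
Held at cap: Halvorsen ($221,500); remaining pool $349,890 reallocated over remaining profit-interest units 21.
Shares after redistribution: Petrov 249,921.43 → $249,921; Delacroix 99,968.57 → $99,969.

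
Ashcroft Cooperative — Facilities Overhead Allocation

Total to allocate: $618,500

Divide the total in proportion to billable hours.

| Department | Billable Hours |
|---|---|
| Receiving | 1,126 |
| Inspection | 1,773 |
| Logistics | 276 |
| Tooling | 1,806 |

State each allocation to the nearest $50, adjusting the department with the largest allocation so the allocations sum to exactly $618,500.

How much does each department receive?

Billable hours total: 4,981.
Pro-rata amounts: Receiving 1,126/4,981 × $618,500 = 139,817.51; Inspection 1,773/4,981 × $618,500 = 220,156.70; Logistics 276/4,981 × $618,500 = 34,271.43; Tooling 1,806/4,981 × $618,500 = 224,254.37.
Rounded to nearest $50: Receiving $139,800; Inspection $220,150; Logistics $34,250; Tooling $224,250. Sum = $618,450.
Difference $618,500 − $618,450 = +$50 applied to largest allocation (Tooling): Tooling becomes $224,300.

Receiving: $139,800 | Inspection: $220,150 | Logistics: $34,250 | Tooling: $224,300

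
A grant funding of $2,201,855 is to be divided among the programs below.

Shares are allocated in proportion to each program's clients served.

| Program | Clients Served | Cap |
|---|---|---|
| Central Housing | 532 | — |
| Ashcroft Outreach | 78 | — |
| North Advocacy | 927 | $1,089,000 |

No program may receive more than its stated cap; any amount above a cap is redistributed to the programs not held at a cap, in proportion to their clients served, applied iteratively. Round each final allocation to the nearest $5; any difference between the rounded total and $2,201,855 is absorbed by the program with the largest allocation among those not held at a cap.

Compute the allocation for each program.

Central Housing: $970,555 | Ashcroft Outreach: $142,300 | North Advocacy: $1,089,000

Sum of clients served: 1,537.
Unconstrained shares: Central Housing 762,125.48; Ashcroft Outreach 111,740.20; North Advocacy 1,327,989.32.
Held at cap: North Advocacy ($1,089,000); remaining pool $1,112,855 reallocated over remaining clients served 610.
Redistributed shares: Central Housing 970,555.51 → $970,555; Ashcroft Outreach 142,299.49 → $142,300.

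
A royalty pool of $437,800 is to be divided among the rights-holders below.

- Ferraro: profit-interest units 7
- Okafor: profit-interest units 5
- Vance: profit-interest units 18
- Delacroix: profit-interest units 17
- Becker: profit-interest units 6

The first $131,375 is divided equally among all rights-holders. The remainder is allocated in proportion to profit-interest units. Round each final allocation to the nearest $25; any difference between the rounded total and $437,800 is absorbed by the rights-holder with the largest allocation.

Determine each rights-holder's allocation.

Ferraro: $66,750; Okafor: $55,175; Vance: $130,350; Delacroix: $124,550; Becker: $60,975

$131,375 shared equally gives $26,275 per rights-holder.
Remainder $306,425 by profit-interest units (total 53): Ferraro 40,471.23 → $40,475; Okafor 28,908.02 → $28,900; Vance 104,068.87 → $104,075; Delacroix 98,287.26 → $98,275; Becker 34,689.62 → $34,700.
Totals: Ferraro $26,275 + $40,475 = $66,750; Okafor $26,275 + $28,900 = $55,175; Vance $26,275 + $104,075 = $130,350; Delacroix $26,275 + $98,275 = $124,550; Becker $26,275 + $34,700 = $60,975.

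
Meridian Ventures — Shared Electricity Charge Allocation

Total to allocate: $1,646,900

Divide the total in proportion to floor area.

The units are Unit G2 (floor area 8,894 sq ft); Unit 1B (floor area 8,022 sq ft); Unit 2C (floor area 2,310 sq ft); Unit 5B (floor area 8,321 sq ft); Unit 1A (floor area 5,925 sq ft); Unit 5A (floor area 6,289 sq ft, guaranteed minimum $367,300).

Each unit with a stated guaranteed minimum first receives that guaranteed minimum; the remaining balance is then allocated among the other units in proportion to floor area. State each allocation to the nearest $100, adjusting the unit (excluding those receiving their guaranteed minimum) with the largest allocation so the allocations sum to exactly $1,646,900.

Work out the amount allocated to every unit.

Minimums first: Unit 5A $367,300. Residual $1,279,600.
Residual split over remaining floor area 33,472: Unit G2 340,008.44 → $340,000; Unit 1B 306,672.78 → $306,700; Unit 2C 88,308.91 → $88,300; Unit 5B 318,103.24 → $318,100; Unit 1A 226,506.63 → $226,500.

Unit G2: $340,000; Unit 1B: $306,700; Unit 2C: $88,300; Unit 5B: $318,100; Unit 1A: $226,500; Unit 5A: $367,300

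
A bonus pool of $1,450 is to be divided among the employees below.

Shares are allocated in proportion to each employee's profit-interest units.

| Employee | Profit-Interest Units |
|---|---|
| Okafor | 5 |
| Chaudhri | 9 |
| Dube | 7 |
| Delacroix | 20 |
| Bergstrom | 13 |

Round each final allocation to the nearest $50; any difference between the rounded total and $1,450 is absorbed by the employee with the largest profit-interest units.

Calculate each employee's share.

Okafor: $150 | Chaudhri: $250 | Dube: $200 | Delacroix: $500 | Bergstrom: $350

Total profit-interest units = 54.
Pro-rata amounts: Okafor 5/54 × $1,450 = 134.26; Chaudhri 9/54 × $1,450 = 241.67; Dube 7/54 × $1,450 = 187.96; Delacroix 20/54 × $1,450 = 537.04; Bergstrom 13/54 × $1,450 = 349.07.
At nearest $50: Okafor $150; Chaudhri $250; Dube $200; Delacroix $550; Bergstrom $350. Sum = $1,500.
Difference $1,450 − $1,500 = −$50 applied to largest profit-interest units (Delacroix): Delacroix becomes $500.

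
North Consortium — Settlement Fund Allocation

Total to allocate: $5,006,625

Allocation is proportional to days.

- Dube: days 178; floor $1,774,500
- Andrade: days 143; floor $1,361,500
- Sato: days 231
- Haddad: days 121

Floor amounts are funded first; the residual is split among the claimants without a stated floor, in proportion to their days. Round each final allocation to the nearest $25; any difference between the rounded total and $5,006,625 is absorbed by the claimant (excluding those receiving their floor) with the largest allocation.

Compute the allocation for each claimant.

Dube: $1,774,500; Andrade: $1,361,500; Sato: $1,227,600; Haddad: $643,025

Minimums first: Dube $1,774,500; Andrade $1,361,500. Residual $1,870,625.
Residual split over remaining days 352: Sato 1,227,597.66 → $1,227,600; Haddad 643,027.34 → $643,025.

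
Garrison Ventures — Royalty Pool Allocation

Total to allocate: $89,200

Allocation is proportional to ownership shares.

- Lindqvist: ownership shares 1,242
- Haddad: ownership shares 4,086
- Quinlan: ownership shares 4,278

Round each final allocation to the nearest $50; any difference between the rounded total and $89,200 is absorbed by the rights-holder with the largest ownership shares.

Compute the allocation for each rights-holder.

Total ownership shares = 1,242 + 4,086 + 4,278 = 9,606.
Proportional shares: Lindqvist 11,533.04; Haddad 37,942.04; Quinlan 39,724.92.
Rounded to nearest $50: Lindqvist $11,550; Haddad $37,950; Quinlan $39,700. Sum = $89,200.
Rounded total matches; no reconciliation needed.

Lindqvist: $11,550 · Haddad: $37,950 · Quinlan: $39,700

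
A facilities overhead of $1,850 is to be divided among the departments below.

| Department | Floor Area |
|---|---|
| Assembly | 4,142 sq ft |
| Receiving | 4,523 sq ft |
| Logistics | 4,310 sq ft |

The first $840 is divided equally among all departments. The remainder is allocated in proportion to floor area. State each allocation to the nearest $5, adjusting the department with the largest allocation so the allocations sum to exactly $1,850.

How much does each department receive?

Assembly: $600 · Receiving: $635 · Logistics: $615

$840 shared equally gives $280 per department.
Remainder $1,010 by floor area (total 12,975): Assembly 322.42 → $320; Receiving 352.08 → $350; Logistics 335.50 → $335.
Rounding difference +$5 on remainder applied to Receiving.
Totals: Assembly $280 + $320 = $600; Receiving $280 + $355 = $635; Logistics $280 + $335 = $615.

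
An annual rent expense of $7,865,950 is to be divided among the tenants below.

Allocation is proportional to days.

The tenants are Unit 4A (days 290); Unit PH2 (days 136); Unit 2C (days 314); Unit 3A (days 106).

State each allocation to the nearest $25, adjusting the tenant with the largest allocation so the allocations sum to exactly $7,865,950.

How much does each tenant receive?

Unit 4A: $2,696,375 · Unit PH2: $1,264,500 · Unit 2C: $2,919,500 · Unit 3A: $985,575

Sum of days: 846.
Pro-rata amounts: Unit 4A 290/846 × $7,865,950 = 2,696,365.84; Unit PH2 136/846 × $7,865,950 = 1,264,502.60; Unit 2C 314/846 × $7,865,950 = 2,919,513.36; Unit 3A 106/846 × $7,865,950 = 985,568.20.
At nearest $25: Unit 4A $2,696,375; Unit PH2 $1,264,500; Unit 2C $2,919,525; Unit 3A $985,575. Sum = $7,865,975.
Difference $7,865,950 − $7,865,975 = −$25 applied to largest allocation (Unit 2C): Unit 2C becomes $2,919,500.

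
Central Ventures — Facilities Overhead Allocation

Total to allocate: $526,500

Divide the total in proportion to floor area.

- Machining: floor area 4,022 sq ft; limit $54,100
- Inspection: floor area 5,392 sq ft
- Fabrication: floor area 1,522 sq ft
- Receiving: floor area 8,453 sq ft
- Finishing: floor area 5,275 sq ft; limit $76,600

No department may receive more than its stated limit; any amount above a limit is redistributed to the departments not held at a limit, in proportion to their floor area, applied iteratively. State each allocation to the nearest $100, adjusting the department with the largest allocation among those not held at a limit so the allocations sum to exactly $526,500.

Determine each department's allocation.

Total floor area = 24,664.
Unconstrained shares: Machining 85,857.24; Inspection 115,102.50; Fabrication 32,489.99; Receiving 180,445.37; Finishing 112,604.91.
Held at cap: Machining ($54,100), Finishing ($76,600); balance $395,800 reallocated over remaining floor area 15,367.
Shares after redistribution: Inspection 138,879.00 → $138,900; Fabrication 39,201.38 → $39,200; Receiving 217,719.62 → $217,700.

Machining: $54,100; Inspection: $138,900; Fabrication: $39,200; Receiving: $217,700; Finishing: $76,600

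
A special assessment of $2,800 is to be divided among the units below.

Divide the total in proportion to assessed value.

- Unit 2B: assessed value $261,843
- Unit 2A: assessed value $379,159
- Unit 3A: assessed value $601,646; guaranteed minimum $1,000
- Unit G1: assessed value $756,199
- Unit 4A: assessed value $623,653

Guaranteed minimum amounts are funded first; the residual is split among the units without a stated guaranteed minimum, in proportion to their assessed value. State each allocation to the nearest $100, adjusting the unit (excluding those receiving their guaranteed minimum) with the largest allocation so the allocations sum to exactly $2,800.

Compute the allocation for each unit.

Unit 2B: $200 · Unit 2A: $300 · Unit 3A: $1,000 · Unit G1: $700 · Unit 4A: $600

Minimums first: Unit 3A $1,000. Residual $1,800.
Residual split over remaining assessed value 2,020,854: Unit 2B 233.23 → $200; Unit 2A 337.72 → $300; Unit G1 673.56 → $700; Unit 4A 555.50 → $600.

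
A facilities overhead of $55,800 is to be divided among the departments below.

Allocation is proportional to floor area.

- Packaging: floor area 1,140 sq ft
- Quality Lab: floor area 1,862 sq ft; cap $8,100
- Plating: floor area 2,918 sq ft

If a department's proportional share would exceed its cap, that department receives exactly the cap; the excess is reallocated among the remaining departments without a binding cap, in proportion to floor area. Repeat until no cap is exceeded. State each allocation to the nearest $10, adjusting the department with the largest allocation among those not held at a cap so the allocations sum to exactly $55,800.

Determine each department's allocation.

Packaging: $13,400 | Quality Lab: $8,100 | Plating: $34,300

Sum of floor area: 5,920.
Pro-rata shares before constraints: Packaging 10,745.27; Quality Lab 17,550.61; Plating 27,504.12.
Cap binds for Quality Lab ($8,100); remaining pool $47,700 reallocated over remaining floor area 4,058.
Redistributed shares: Packaging 13,400.20 → $13,400; Plating 34,299.80 → $34,300.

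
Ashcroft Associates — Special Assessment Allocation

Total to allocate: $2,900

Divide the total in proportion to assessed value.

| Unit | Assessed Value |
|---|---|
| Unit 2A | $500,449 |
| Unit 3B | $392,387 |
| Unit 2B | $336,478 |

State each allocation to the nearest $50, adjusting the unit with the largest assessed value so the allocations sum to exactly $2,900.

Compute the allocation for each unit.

Unit 2A: $1,150 | Unit 3B: $950 | Unit 2B: $800

Combined assessed value = 500,449 + 392,387 + 336,478 = 1,229,314.
Pro-rata amounts: Unit 2A 1,180.58; Unit 3B 925.66; Unit 2B 793.76.
At nearest $50: Unit 2A $1,200; Unit 3B $950; Unit 2B $800. Sum = $2,950.
Difference $2,900 − $2,950 = −$50 applied to largest assessed value (Unit 2A): Unit 2A becomes $1,150.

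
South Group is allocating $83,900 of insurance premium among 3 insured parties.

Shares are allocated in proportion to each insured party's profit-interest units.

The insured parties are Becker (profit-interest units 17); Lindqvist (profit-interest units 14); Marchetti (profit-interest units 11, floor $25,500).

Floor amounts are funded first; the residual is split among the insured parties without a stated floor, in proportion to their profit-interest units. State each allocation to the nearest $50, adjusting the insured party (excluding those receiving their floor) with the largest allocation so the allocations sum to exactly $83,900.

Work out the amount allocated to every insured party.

Fund the minimums — Marchetti $25,500. Residual $58,400.
Residual split over remaining profit-interest units 31: Becker 32,025.81 → $32,050; Lindqvist 26,374.19 → $26,350.

Becker: $32,050 | Lindqvist: $26,350 | Marchetti: $25,500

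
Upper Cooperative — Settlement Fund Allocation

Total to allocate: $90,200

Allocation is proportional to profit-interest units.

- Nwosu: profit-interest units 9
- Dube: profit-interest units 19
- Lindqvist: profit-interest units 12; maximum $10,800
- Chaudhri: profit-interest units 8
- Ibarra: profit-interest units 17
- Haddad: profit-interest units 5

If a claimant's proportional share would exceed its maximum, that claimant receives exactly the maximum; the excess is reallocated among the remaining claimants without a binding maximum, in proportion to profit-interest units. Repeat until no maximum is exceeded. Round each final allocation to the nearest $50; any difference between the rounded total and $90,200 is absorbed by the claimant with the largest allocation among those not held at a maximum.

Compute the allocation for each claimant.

Total profit-interest units = 70.
Unconstrained shares: Nwosu 11,597.14; Dube 24,482.86; Lindqvist 15,462.86; Chaudhri 10,308.57; Ibarra 21,905.71; Haddad 6,442.86.
Cap binds for Lindqvist ($10,800); balance $79,400 reallocated over remaining profit-interest units 58.
Shares after redistribution: Nwosu 12,320.69 → $12,300; Dube 26,010.34 → $26,000; Chaudhri 10,951.72 → $10,950; Ibarra 23,272.41 → $23,250; Haddad 6,844.83 → $6,850.
Rounding difference +$50 applied to Dube → $26,050.

Nwosu: $12,300 | Dube: $26,050 | Lindqvist: $10,800 | Chaudhri: $10,950 | Ibarra: $23,250 | Haddad: $6,850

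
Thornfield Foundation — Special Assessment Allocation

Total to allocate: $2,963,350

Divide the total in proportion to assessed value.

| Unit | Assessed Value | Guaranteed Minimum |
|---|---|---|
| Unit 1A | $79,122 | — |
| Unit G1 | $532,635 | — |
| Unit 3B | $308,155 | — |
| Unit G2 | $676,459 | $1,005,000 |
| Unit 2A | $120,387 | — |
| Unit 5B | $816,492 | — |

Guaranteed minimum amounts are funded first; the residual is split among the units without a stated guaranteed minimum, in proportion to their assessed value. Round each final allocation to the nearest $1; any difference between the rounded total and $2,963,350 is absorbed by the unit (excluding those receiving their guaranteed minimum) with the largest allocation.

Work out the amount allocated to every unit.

Unit 1A: $83,450; Unit G1: $561,768; Unit 3B: $325,010; Unit G2: $1,005,000; Unit 2A: $126,972; Unit 5B: $861,150

Guaranteed amounts: Unit G2 $1,005,000. Balance $1,958,350.
Balance split over remaining assessed value 1,856,791: Unit 1A 83,449.66 → $83,450; Unit G1 561,767.99 → $561,768; Unit 3B 325,009.84 → $325,010; Unit 2A 126,971.68 → $126,972; Unit 5B 861,150.83 → $861,151.
Rounding difference −$1 applied to Unit 5B → $861,150.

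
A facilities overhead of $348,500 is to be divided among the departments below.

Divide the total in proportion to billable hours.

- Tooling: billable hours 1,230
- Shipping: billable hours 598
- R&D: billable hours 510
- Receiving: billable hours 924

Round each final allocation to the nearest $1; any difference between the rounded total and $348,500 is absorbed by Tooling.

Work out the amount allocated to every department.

Tooling: $131,408 | Shipping: $63,888 | R&D: $54,487 | Receiving: $98,717

Total billable hours = 3,262.
Unrounded shares: Tooling 1,230/3,262 × $348,500 = 131,408.65; Shipping 598/3,262 × $348,500 = 63,888.11; R&D 510/3,262 × $348,500 = 54,486.51; Receiving 924/3,262 × $348,500 = 98,716.74.
After rounding ($1): Tooling $131,409; Shipping $63,888; R&D $54,487; Receiving $98,717. Sum = $348,501.
Difference $348,500 − $348,501 = −$1 applied to Tooling: Tooling becomes $131,408.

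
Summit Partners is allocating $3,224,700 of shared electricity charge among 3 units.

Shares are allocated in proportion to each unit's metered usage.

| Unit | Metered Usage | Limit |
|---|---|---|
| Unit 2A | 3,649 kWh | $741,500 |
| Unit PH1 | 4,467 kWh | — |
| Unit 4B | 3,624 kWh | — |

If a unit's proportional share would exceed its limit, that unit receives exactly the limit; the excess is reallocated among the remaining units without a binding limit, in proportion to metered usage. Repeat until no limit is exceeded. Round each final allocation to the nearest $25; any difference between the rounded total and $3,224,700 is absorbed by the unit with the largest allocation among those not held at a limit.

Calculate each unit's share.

Total metered usage = 11,740.
Unconstrained shares: Unit 2A 1,002,293.89; Unit PH1 1,226,979.12; Unit 4B 995,426.98.
Capped: Unit 2A ($741,500); residual $2,483,200 reallocated over remaining metered usage 8,091.
Shares after redistribution: Unit PH1 1,370,962.11 → $1,370,950; Unit 4B 1,112,237.89 → $1,112,250.

Unit 2A: $741,500; Unit PH1: $1,370,950; Unit 4B: $1,112,250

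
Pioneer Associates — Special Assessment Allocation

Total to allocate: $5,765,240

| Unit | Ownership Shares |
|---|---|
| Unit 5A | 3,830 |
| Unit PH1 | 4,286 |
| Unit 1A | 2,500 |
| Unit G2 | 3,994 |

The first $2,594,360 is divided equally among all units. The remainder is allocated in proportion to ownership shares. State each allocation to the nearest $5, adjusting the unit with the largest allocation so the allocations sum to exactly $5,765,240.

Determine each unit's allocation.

Equal tier: $2,594,360 ÷ 4 = $648,590 apiece.
Remainder $3,170,880 by ownership shares (total 14,610): Unit 5A 831,243.70 → $831,245; Unit PH1 930,211.61 → $930,210; Unit 1A 542,587.27 → $542,585; Unit G2 866,837.42 → $866,835.
Rounding difference +$5 on remainder applied to Unit PH1.
Totals: Unit 5A $648,590 + $831,245 = $1,479,835; Unit PH1 $648,590 + $930,215 = $1,578,805; Unit 1A $648,590 + $542,585 = $1,191,175; Unit G2 $648,590 + $866,835 = $1,515,425.

Unit 5A: $1,479,835 | Unit PH1: $1,578,805 | Unit 1A: $1,191,175 | Unit G2: $1,515,425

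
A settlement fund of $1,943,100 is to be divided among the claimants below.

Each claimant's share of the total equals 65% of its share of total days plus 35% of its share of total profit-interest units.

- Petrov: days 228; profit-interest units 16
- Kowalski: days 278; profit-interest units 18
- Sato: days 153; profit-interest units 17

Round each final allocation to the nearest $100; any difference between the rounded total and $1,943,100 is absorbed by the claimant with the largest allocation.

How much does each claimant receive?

Petrov: $650,300 | Kowalski: $772,900 | Sato: $519,900

Totals — days 659, profit-interest units 51.
Combined weights (65% days + 35% profit-interest units): Petrov 0.3347; Kowalski 0.3977; Sato 0.2676.
Unrounded shares: Petrov 650,336.36; Kowalski 772,834.51; Sato 519,929.14.
After rounding ($100): Petrov $650,300; Kowalski $772,800; Sato $519,900. Sum = $1,943,000.
Difference $1,943,100 − $1,943,000 = +$100 applied to largest allocation (Kowalski): Kowalski becomes $772,900.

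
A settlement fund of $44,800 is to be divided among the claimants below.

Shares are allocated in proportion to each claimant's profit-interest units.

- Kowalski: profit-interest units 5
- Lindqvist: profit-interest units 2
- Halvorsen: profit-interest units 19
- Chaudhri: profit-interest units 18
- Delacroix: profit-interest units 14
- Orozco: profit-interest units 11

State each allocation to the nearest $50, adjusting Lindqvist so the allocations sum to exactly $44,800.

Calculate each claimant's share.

Total profit-interest units = 69.
Pro-rata amounts: Kowalski 5/69 × $44,800 = 3,246.38; Lindqvist 2/69 × $44,800 = 1,298.55; Halvorsen 19/69 × $44,800 = 12,336.23; Chaudhri 18/69 × $44,800 = 11,686.96; Delacroix 14/69 × $44,800 = 9,089.86; Orozco 11/69 × $44,800 = 7,142.03.
At nearest $50: Kowalski $3,250; Lindqvist $1,300; Halvorsen $12,350; Chaudhri $11,700; Delacroix $9,100; Orozco $7,150. Sum = $44,850.
Difference $44,800 − $44,850 = −$50 applied to Lindqvist: Lindqvist becomes $1,250.

Kowalski: $3,250; Lindqvist: $1,250; Halvorsen: $12,350; Chaudhri: $11,700; Delacroix: $9,100; Orozco: $7,150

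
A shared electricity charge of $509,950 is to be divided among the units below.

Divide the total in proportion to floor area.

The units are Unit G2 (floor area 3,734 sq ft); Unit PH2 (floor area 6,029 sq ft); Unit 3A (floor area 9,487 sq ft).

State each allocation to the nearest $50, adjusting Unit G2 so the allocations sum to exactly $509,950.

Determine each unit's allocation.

Sum of floor area: 19,250.
Pro-rata amounts: Unit G2 3,734/19,250 × $509,950 = 98,917.05; Unit PH2 6,029/19,250 × $509,950 = 159,713.69; Unit 3A 9,487/19,250 × $509,950 = 251,319.25.
At nearest $50: Unit G2 $98,900; Unit PH2 $159,700; Unit 3A $251,300. Sum = $509,900.
Difference $509,950 − $509,900 = +$50 applied to Unit G2: Unit G2 becomes $98,950.

Unit G2: $98,950 | Unit PH2: $159,700 | Unit 3A: $251,300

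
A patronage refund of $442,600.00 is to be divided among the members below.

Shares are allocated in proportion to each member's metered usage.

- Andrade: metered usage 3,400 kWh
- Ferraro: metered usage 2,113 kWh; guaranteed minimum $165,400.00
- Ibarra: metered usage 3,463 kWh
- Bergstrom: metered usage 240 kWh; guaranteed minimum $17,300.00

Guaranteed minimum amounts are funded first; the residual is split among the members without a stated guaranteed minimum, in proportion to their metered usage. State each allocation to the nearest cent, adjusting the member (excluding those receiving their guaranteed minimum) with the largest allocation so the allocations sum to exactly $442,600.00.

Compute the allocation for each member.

Fund the minimums — Ferraro $165,400.00; Bergstrom $17,300.00. Remaining pool $259,900.00.
Remaining pool split over remaining metered usage 6,863: Andrade 128,757.1033 → $128,757.10; Ibarra 131,142.8967 → $131,142.90.

Andrade: $128,757.10 · Ferraro: $165,400.00 · Ibarra: $131,142.90 · Bergstrom: $17,300.00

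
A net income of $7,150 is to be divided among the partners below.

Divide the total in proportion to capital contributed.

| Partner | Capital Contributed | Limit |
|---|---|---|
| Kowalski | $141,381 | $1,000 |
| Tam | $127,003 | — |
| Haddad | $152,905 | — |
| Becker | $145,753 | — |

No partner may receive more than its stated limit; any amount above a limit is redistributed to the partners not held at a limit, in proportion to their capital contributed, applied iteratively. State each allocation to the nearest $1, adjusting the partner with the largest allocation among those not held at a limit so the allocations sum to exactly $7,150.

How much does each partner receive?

Kowalski: $1,000 | Tam: $1,835 | Haddad: $2,209 | Becker: $2,106

Capital contributed total: 567,042.
Unconstrained shares: Kowalski 1,782.71; Tam 1,601.42; Haddad 1,928.02; Becker 1,837.84.
Cap binds for Kowalski ($1,000); balance $6,150 reallocated over remaining capital contributed 425,661.
Redistributed shares: Tam 1,834.95 → $1,835; Haddad 2,209.19 → $2,209; Becker 2,105.86 → $2,106.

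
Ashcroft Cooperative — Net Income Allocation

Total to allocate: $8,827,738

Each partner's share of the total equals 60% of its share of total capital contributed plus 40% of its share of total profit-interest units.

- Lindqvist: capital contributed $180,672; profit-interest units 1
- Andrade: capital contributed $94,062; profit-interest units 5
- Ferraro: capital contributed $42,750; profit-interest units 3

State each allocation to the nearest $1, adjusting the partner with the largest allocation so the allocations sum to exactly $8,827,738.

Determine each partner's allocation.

Lindqvist: $3,406,527 | Andrade: $3,530,973 | Ferraro: $1,890,238

Totals — capital contributed 317,484, profit-interest units 9.
Blended shares (60% capital contributed + 40% profit-interest units): Lindqvist 0.3859; Andrade 0.4000; Ferraro 0.2141.
Unrounded shares: Lindqvist 3,406,527.45; Andrade 3,530,972.86; Ferraro 1,890,237.69.
Rounded to nearest $1: Lindqvist $3,406,527; Andrade $3,530,973; Ferraro $1,890,238. Sum = $8,827,738.
No rounding difference to absorb.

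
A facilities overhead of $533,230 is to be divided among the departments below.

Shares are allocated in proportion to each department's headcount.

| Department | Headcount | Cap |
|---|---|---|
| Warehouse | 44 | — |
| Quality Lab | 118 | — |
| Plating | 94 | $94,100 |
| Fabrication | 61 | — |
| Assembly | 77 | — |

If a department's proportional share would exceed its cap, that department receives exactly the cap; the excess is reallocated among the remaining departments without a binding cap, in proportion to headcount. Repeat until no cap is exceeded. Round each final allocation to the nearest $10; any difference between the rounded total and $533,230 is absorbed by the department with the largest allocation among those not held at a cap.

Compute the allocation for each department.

Warehouse: $64,410; Quality Lab: $172,720; Plating: $94,100; Fabrication: $89,290; Assembly: $112,710

Combined headcount = 394.
Proportional shares (ignoring caps): Warehouse 59,548.53; Quality Lab 159,698.32; Plating 127,217.31; Fabrication 82,555.91; Assembly 104,209.92.
Held at cap: Plating ($94,100); balance $439,130 reallocated over remaining headcount 300.
Redistributed shares: Warehouse 64,405.73 → $64,410; Quality Lab 172,724.47 → $172,720; Fabrication 89,289.77 → $89,290; Assembly 112,710.03 → $112,710.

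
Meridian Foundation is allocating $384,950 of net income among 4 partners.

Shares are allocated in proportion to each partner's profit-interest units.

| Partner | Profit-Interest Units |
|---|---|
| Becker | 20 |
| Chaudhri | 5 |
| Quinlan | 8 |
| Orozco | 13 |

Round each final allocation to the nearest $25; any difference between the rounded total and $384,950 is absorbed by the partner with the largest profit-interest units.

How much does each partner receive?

Combined profit-interest units = 46.
Pro-rata amounts: Becker 20/46 × $384,950 = 167,369.57; Chaudhri 5/46 × $384,950 = 41,842.39; Quinlan 8/46 × $384,950 = 66,947.83; Orozco 13/46 × $384,950 = 108,790.22.
At nearest $25: Becker $167,375; Chaudhri $41,850; Quinlan $66,950; Orozco $108,800. Sum = $384,975.
Difference $384,950 − $384,975 = −$25 applied to largest profit-interest units (Becker): Becker becomes $167,350.

Becker: $167,350 | Chaudhri: $41,850 | Quinlan: $66,950 | Orozco: $108,800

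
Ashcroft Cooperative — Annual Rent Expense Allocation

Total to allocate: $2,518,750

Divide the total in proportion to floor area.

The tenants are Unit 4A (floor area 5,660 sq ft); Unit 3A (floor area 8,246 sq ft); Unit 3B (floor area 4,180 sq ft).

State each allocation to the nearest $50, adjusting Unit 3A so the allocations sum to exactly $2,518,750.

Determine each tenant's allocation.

Floor area total: 18,086.
Raw shares: Unit 4A 5,660/18,086 × $2,518,750 = 788,240.90; Unit 3A 8,246/18,086 × $2,518,750 = 1,148,380.65; Unit 3B 4,180/18,086 × $2,518,750 = 582,128.44.
After rounding ($50): Unit 4A $788,250; Unit 3A $1,148,400; Unit 3B $582,150. Sum = $2,518,800.
Difference $2,518,750 − $2,518,800 = −$50 applied to Unit 3A: Unit 3A becomes $1,148,350.

Unit 4A: $788,250; Unit 3A: $1,148,350; Unit 3B: $582,150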